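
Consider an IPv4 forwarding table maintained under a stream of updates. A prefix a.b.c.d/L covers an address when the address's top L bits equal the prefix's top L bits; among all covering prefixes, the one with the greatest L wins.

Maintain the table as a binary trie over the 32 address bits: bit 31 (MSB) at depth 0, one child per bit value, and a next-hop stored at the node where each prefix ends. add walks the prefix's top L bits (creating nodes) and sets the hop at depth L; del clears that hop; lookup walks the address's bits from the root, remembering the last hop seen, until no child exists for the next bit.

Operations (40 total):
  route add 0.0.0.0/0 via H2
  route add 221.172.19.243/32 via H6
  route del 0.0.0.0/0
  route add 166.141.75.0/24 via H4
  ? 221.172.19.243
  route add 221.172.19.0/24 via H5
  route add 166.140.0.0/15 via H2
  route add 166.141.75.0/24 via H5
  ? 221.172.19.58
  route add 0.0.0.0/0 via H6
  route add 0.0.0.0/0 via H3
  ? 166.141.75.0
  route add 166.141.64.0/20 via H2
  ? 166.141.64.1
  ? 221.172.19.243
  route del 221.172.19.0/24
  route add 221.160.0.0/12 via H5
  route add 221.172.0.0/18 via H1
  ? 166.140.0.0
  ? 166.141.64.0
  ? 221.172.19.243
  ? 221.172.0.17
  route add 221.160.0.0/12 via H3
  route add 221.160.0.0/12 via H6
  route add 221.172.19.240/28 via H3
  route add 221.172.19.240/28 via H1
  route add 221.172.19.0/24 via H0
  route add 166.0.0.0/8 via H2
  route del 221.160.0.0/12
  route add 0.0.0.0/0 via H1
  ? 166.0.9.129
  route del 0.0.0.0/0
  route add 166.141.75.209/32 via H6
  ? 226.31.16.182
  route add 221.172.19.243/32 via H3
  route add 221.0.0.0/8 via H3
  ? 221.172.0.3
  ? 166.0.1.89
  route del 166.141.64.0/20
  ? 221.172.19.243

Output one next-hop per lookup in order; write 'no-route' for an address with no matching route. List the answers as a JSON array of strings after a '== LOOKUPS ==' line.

Apply in order:
  add 0.0.0.0/0 -> H2 at depth 0
  add 221.172.19.243/32 -> H6 at depth 32
  - 0.0.0.0/0 clear@0
  add 166.141.75.0/24 -> H4 at depth 24
  lookup 221.172.19.243: bits 11011101101011000001001111110011 walk d0:-→d1:-→d2:-→d3:-→d4:-→d5:-→d6:-→d7:-→d8:-→d9:-→d10:-→d11:-→d12:-→d13:-→d14:-→d15:-→d16:-→d17:-→d18:-→d19:-→d20:-→d21:-→d22:-→d23:-→d24:-→d25:-→d26:-→d27:-→d28:-→d29:-→d30:-→d31:-→d32:H6 -> H6
  add 221.172.19.0/24 -> H5 at depth 24
  add 166.140.0.0/15 -> H2 at depth 15
  add 166.141.75.0/24 -> H5 at depth 24
  lookup 221.172.19.58: bits 110111011010110000010011 walk d0:-→d1:-→d2:-→d3:-→d4:-→d5:-→d6:-→d7:-→d8:-→d9:-→d10:-→d11:-→d12:-→d13:-→d14:-→d15:-→d16:-→d17:-→d18:-→d19:-→d20:-→d21:-→d22:-→d23:-→d24:H5 -> H5
  add 0.0.0.0/0 -> H6 at depth 0
  add 0.0.0.0/0 -> H3 at depth 0
  lookup 166.141.75.0: bits 101001101000110101001011 walk d0:H3→d1:-→d2:-→d3:-→d4:-→d5:-→d6:-→d7:-→d8:-→d9:-→d10:-→d11:-→d12:-→d13:-→d14:-→d15:H2→d16:-→d17:-→d18:-→d19:-→d20:-→d21:-→d22:-→d23:-→d24:H5 -> H5
  add 166.141.64.0/20 -> H2 at depth 20
  lookup 166.141.64.1: bits 10100110100011010100 walk d0:H3→d1:-→d2:-→d3:-→d4:-→d5:-→d6:-→d7:-→d8:-→d9:-→d10:-→d11:-→d12:-→d13:-→d14:-→d15:H2→d16:-→d17:-→d18:-→d19:-→d20:H2 -> H2
  lookup 221.172.19.243: bits 11011101101011000001001111110011 walk d0:H3→d1:-→d2:-→d3:-→d4:-→d5:-→d6:-→d7:-→d8:-→d9:-→d10:-→d11:-→d12:-→d13:-→d14:-→d15:-→d16:-→d17:-→d18:-→d19:-→d20:-→d21:-→d22:-→d23:-→d24:H5→d25:-→d26:-→d27:-→d28:-→d29:-→d30:-→d31:-→d32:H6 -> H6
  - 221.172.19.0/24 clear@24
  add 221.160.0.0/12 -> H5 at depth 12
  add 221.172.0.0/18 -> H1 at depth 18
  lookup 166.140.0.0: bits 101001101000110 walk d0:H3→d1:-→d2:-→d3:-→d4:-→d5:-→d6:-→d7:-→d8:-→d9:-→d10:-→d11:-→d12:-→d13:-→d14:-→d15:H2 -> H2
  lookup 166.141.64.0: bits 10100110100011010100 walk d0:H3→d1:-→d2:-→d3:-→d4:-→d5:-→d6:-→d7:-→d8:-→d9:-→d10:-→d11:-→d12:-→d13:-→d14:-→d15:H2→d16:-→d17:-→d18:-→d19:-→d20:H2 -> H2
  lookup 221.172.19.243: bits 11011101101011000001001111110011 walk d0:H3→d1:-→d2:-→d3:-→d4:-→d5:-→d6:-→d7:-→d8:-→d9:-→d10:-→d11:-→d12:H5→d13:-→d14:-→d15:-→d16:-→d17:-→d18:H1→d19:-→d20:-→d21:-→d22:-→d23:-→d24:-→d25:-→d26:-→d27:-→d28:-→d29:-→d30:-→d31:-→d32:H6 -> H6
  lookup 221.172.0.17: bits 1101110110101100000 walk d0:H3→d1:-→d2:-→d3:-→d4:-→d5:-→d6:-→d7:-→d8:-→d9:-→d10:-→d11:-→d12:H5→d13:-→d14:-→d15:-→d16:-→d17:-→d18:H1→d19:- -> H1
  add 221.160.0.0/12 -> H3 at depth 12
  add 221.160.0.0/12 -> H6 at depth 12
  add 221.172.19.240/28 -> H3 at depth 28
  add 221.172.19.240/28 -> H1 at depth 28
  add 221.172.19.0/24 -> H0 at depth 24
  add 166.0.0.0/8 -> H2 at depth 8
  - 221.160.0.0/12 clear@12
  add 0.0.0.0/0 -> H1 at depth 0
  lookup 166.0.9.129: bits 10100110 walk d0:H1→d1:-→d2:-→d3:-→d4:-→d5:-→d6:-→d7:-→d8:H2 -> H2
  - 0.0.0.0/0 clear@0
  add 166.141.75.209/32 -> H6 at depth 32
  lookup 226.31.16.182: bits 11 walk d0:-→d1:-→d2:- -> no-route
  add 221.172.19.243/32 -> H3 at depth 32
  add 221.0.0.0/8 -> H3 at depth 8
  lookup 221.172.0.3: bits 1101110110101100000 walk d0:-→d1:-→d2:-→d3:-→d4:-→d5:-→d6:-→d7:-→d8:H3→d9:-→d10:-→d11:-→d12:-→d13:-→d14:-→d15:-→d16:-→d17:-→d18:H1→d19:- -> H1
  lookup 166.0.1.89: bits 10100110 walk d0:-→d1:-→d2:-→d3:-→d4:-→d5:-→d6:-→d7:-→d8:H2 -> H2
  - 166.141.64.0/20 clear@20
  lookup 221.172.19.243: bits 11011101101011000001001111110011 walk d0:-→d1:-→d2:-→d3:-→d4:-→d5:-→d6:-→d7:-→d8:H3→d9:-→d10:-→d11:-→d12:-→d13:-→d14:-→d15:-→d16:-→d17:-→d18:H1→d19:-→d20:-→d21:-→d22:-→d23:-→d24:H0→d25:-→d26:-→d27:-→d28:H1→d29:-→d30:-→d31:-→d32:H3 -> H3

== LOOKUPS ==
["H6","H5","H5","H2","H6","H2","H2","H6","H1","H2","no-route","H1","H2","H3"]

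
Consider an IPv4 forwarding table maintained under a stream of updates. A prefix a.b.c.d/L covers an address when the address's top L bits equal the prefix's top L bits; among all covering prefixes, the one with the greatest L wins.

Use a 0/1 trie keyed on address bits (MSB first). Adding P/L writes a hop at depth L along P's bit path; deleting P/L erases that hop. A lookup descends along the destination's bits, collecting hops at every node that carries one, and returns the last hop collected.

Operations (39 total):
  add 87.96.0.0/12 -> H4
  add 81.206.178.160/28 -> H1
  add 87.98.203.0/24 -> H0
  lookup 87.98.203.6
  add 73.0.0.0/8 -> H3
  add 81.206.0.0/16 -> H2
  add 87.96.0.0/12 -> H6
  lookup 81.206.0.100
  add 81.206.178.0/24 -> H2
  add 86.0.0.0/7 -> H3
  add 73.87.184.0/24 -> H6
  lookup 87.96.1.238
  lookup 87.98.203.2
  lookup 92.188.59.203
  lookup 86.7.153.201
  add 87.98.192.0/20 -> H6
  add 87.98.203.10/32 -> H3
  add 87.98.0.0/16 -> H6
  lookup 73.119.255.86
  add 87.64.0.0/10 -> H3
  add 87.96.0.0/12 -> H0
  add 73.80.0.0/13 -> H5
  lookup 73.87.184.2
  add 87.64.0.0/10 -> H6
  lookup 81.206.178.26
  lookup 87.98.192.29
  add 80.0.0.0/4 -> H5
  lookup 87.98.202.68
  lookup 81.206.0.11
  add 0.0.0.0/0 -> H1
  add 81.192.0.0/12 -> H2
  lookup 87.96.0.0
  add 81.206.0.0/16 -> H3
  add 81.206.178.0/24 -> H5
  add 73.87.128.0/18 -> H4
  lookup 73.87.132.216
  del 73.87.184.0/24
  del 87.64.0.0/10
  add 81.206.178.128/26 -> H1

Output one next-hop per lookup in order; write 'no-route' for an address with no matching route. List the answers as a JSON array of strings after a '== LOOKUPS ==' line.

Trace:
  add 87.96.0.0/12 -> H4 at depth 12
  add 81.206.178.160/28 -> H1 at depth 28
  add 87.98.203.0/24 -> H0 at depth 24
  ? 87.98.203.6  path d0:-→d1:-→d2:-→d3:-→d4:-→d5:-→d6:-→d7:-→d8:-→d9:-→d10:-→d11:-→d12:H4→d13:-→d14:-→d15:-→d16:-→d17:-→d18:-→d19:-→d20:-→d21:-→d22:-→d23:-→d24:H0  best=H0
  add 73.0.0.0/8 -> H3 at depth 8
  add 81.206.0.0/16 -> H2 at depth 16
  add 87.96.0.0/12 -> H6 at depth 12
  ? 81.206.0.100  path d0:-→d1:-→d2:-→d3:-→d4:-→d5:-→d6:-→d7:-→d8:-→d9:-→d10:-→d11:-→d12:-→d13:-→d14:-→d15:-→d16:H2  best=H2
  add 81.206.178.0/24 -> H2 at depth 24
  add 86.0.0.0/7 -> H3 at depth 7
  add 73.87.184.0/24 -> H6 at depth 24
  ? 87.96.1.238  path d0:-→d1:-→d2:-→d3:-→d4:-→d5:-→d6:-→d7:H3→d8:-→d9:-→d10:-→d11:-→d12:H6→d13:-→d14:-  best=H6
  ? 87.98.203.2  path d0:-→d1:-→d2:-→d3:-→d4:-→d5:-→d6:-→d7:H3→d8:-→d9:-→d10:-→d11:-→d12:H6→d13:-→d14:-→d15:-→d16:-→d17:-→d18:-→d19:-→d20:-→d21:-→d22:-→d23:-→d24:H0  best=H0
  ? 92.188.59.203  path d0:-→d1:-→d2:-→d3:-→d4:-  best=no-route
  ? 86.7.153.201  path d0:-→d1:-→d2:-→d3:-→d4:-→d5:-→d6:-→d7:H3  best=H3
  add 87.98.192.0/20 -> H6 at depth 20
  add 87.98.203.10/32 -> H3 at depth 32
  add 87.98.0.0/16 -> H6 at depth 16
  ? 73.119.255.86  path d0:-→d1:-→d2:-→d3:-→d4:-→d5:-→d6:-→d7:-→d8:H3→d9:-→d10:-  best=H3
  add 87.64.0.0/10 -> H3 at depth 10
  add 87.96.0.0/12 -> H0 at depth 12
  add 73.80.0.0/13 -> H5 at depth 13
  ? 73.87.184.2  path d0:-→d1:-→d2:-→d3:-→d4:-→d5:-→d6:-→d7:-→d8:H3→d9:-→d10:-→d11:-→d12:-→d13:H5→d14:-→d15:-→d16:-→d17:-→d18:-→d19:-→d20:-→d21:-→d22:-→d23:-→d24:H6  best=H6
  add 87.64.0.0/10 -> H6 at depth 10
  ? 81.206.178.26  path d0:-→d1:-→d2:-→d3:-→d4:-→d5:-→d6:-→d7:-→d8:-→d9:-→d10:-→d11:-→d12:-→d13:-→d14:-→d15:-→d16:H2→d17:-→d18:-→d19:-→d20:-→d21:-→d22:-→d23:-→d24:H2  best=H2
  ? 87.98.192.29  path d0:-→d1:-→d2:-→d3:-→d4:-→d5:-→d6:-→d7:H3→d8:-→d9:-→d10:H6→d11:-→d12:H0→d13:-→d14:-→d15:-→d16:H6→d17:-→d18:-→d19:-→d20:H6  best=H6
  add 80.0.0.0/4 -> H5 at depth 4
  ? 87.98.202.68  path d0:-→d1:-→d2:-→d3:-→d4:H5→d5:-→d6:-→d7:H3→d8:-→d9:-→d10:H6→d11:-→d12:H0→d13:-→d14:-→d15:-→d16:H6→d17:-→d18:-→d19:-→d20:H6→d21:-→d22:-→d23:-  best=H6
  ? 81.206.0.11  path d0:-→d1:-→d2:-→d3:-→d4:H5→d5:-→d6:-→d7:-→d8:-→d9:-→d10:-→d11:-→d12:-→d13:-→d14:-→d15:-→d16:H2  best=H2
  add 0.0.0.0/0 -> H1 at depth 0
  add 81.192.0.0/12 -> H2 at depth 12
  ? 87.96.0.0  path d0:H1→d1:-→d2:-→d3:-→d4:H5→d5:-→d6:-→d7:H3→d8:-→d9:-→d10:H6→d11:-→d12:H0→d13:-→d14:-  best=H0
  add 81.206.0.0/16 -> H3 at depth 16
  add 81.206.178.0/24 -> H5 at depth 24
  add 73.87.128.0/18 -> H4 at depth 18
  ? 73.87.132.216  path d0:H1→d1:-→d2:-→d3:-→d4:-→d5:-→d6:-→d7:-→d8:H3→d9:-→d10:-→d11:-→d12:-→d13:H5→d14:-→d15:-→d16:-→d17:-→d18:H4  best=H4
  - 73.87.184.0/24 clear@24
  - 87.64.0.0/10 clear@10
  add 81.206.178.128/26 -> H1 at depth 26

== LOOKUPS ==
["H0","H2","H6","H0","no-route","H3","H3","H6","H2","H6","H6","H2","H0","H4"]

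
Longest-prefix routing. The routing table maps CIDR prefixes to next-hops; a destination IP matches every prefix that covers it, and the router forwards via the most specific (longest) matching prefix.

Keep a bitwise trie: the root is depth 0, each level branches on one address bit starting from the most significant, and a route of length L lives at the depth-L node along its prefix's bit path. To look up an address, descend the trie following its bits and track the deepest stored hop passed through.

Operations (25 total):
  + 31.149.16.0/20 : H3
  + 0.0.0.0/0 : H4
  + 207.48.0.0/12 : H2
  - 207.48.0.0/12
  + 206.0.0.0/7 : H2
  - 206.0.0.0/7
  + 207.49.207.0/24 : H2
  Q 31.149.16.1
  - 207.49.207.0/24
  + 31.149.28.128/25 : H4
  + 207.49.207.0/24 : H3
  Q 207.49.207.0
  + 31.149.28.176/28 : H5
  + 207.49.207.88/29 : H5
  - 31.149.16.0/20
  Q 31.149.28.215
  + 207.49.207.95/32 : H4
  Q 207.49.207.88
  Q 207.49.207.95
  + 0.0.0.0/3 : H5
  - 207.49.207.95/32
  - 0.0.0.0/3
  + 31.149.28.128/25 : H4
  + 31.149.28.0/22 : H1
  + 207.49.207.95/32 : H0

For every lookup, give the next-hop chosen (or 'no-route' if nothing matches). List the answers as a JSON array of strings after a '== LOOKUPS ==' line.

Trace:
  + 31.149.16.0/20 (H3) depth=20
  + 0.0.0.0/0 (H4) depth=0
  + 207.48.0.0/12 (H2) depth=12
  - 207.48.0.0/12 clear@12
  + 206.0.0.0/7 (H2) depth=7
  - 206.0.0.0/7 clear@7
  + 207.49.207.0/24 (H2) depth=24
  ? 31.149.16.1  path d0:H4→d1:-→d2:-→d3:-→d4:-→d5:-→d6:-→d7:-→d8:-→d9:-→d10:-→d11:-→d12:-→d13:-→d14:-→d15:-→d16:-→d17:-→d18:-→d19:-→d20:H3  best=H3
  - 207.49.207.0/24 clear@24
  + 31.149.28.128/25 (H4) depth=25
  + 207.49.207.0/24 (H3) depth=24
  ? 207.49.207.0  path d0:H4→d1:-→d2:-→d3:-→d4:-→d5:-→d6:-→d7:-→d8:-→d9:-→d10:-→d11:-→d12:-→d13:-→d14:-→d15:-→d16:-→d17:-→d18:-→d19:-→d20:-→d21:-→d22:-→d23:-→d24:H3  best=H3
  + 31.149.28.176/28 (H5) depth=28
  + 207.49.207.88/29 (H5) depth=29
  - 31.149.16.0/20 clear@20
  ? 31.149.28.215  path d0:H4→d1:-→d2:-→d3:-→d4:-→d5:-→d6:-→d7:-→d8:-→d9:-→d10:-→d11:-→d12:-→d13:-→d14:-→d15:-→d16:-→d17:-→d18:-→d19:-→d20:-→d21:-→d22:-→d23:-→d24:-→d25:H4  best=H4
  + 207.49.207.95/32 (H4) depth=32
  ? 207.49.207.88  path d0:H4→d1:-→d2:-→d3:-→d4:-→d5:-→d6:-→d7:-→d8:-→d9:-→d10:-→d11:-→d12:-→d13:-→d14:-→d15:-→d16:-→d17:-→d18:-→d19:-→d20:-→d21:-→d22:-→d23:-→d24:H3→d25:-→d26:-→d27:-→d28:-→d29:H5  best=H5
  ? 207.49.207.95  path d0:H4→d1:-→d2:-→d3:-→d4:-→d5:-→d6:-→d7:-→d8:-→d9:-→d10:-→d11:-→d12:-→d13:-→d14:-→d15:-→d16:-→d17:-→d18:-→d19:-→d20:-→d21:-→d22:-→d23:-→d24:H3→d25:-→d26:-→d27:-→d28:-→d29:H5→d30:-→d31:-→d32:H4  best=H4
  + 0.0.0.0/3 (H5) depth=3
  - 207.49.207.95/32 clear@32
  - 0.0.0.0/3 clear@3
  + 31.149.28.128/25 (H4) depth=25
  + 31.149.28.0/22 (H1) depth=22
  + 207.49.207.95/32 (H0) depth=32

== LOOKUPS ==
["H3","H3","H4","H5","H4"]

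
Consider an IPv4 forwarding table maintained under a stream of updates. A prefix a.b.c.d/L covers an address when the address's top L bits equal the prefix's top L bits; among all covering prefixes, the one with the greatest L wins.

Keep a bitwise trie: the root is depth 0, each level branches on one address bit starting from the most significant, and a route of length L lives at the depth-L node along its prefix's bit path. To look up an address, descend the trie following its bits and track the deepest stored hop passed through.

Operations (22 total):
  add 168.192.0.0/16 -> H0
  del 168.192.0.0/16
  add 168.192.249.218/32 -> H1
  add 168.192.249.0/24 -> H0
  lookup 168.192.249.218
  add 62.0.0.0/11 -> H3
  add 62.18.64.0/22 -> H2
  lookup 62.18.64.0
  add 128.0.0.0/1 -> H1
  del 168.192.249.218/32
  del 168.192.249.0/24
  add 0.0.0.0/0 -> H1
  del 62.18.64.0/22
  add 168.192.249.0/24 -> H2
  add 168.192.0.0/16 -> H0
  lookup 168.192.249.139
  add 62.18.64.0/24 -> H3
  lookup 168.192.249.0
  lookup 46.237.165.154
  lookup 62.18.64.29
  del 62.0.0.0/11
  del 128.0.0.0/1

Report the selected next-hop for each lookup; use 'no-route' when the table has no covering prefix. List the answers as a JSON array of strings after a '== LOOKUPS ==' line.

Apply in order:
  + 168.192.0.0/16 (H0) depth=16
  - 168.192.0.0/16 clear@16
  + 168.192.249.218/32 (H1) depth=32
  + 168.192.249.0/24 (H0) depth=24
  lookup 168.192.249.218: bits 10101000110000001111100111011010 walk d0:-→d1:-→d2:-→d3:-→d4:-→d5:-→d6:-→d7:-→d8:-→d9:-→d10:-→d11:-→d12:-→d13:-→d14:-→d15:-→d16:-→d17:-→d18:-→d19:-→d20:-→d21:-→d22:-→d23:-→d24:H0→d25:-→d26:-→d27:-→d28:-→d29:-→d30:-→d31:-→d32:H1 -> H1
  + 62.0.0.0/11 (H3) depth=11
  + 62.18.64.0/22 (H2) depth=22
  lookup 62.18.64.0: bits 0011111000010010010000 walk d0:-→d1:-→d2:-→d3:-→d4:-→d5:-→d6:-→d7:-→d8:-→d9:-→d10:-→d11:H3→d12:-→d13:-→d14:-→d15:-→d16:-→d17:-→d18:-→d19:-→d20:-→d21:-→d22:H2 -> H2
  + 128.0.0.0/1 (H1) depth=1
  - 168.192.249.218/32 clear@32
  - 168.192.249.0/24 clear@24
  + 0.0.0.0/0 (H1) depth=0
  - 62.18.64.0/22 clear@22
  + 168.192.249.0/24 (H2) depth=24
  + 168.192.0.0/16 (H0) depth=16
  lookup 168.192.249.139: bits 1010100011000000111110011 walk d0:H1→d1:H1→d2:-→d3:-→d4:-→d5:-→d6:-→d7:-→d8:-→d9:-→d10:-→d11:-→d12:-→d13:-→d14:-→d15:-→d16:H0→d17:-→d18:-→d19:-→d20:-→d21:-→d22:-→d23:-→d24:H2→d25:- -> H2
  + 62.18.64.0/24 (H3) depth=24
  lookup 168.192.249.0: bits 101010001100000011111001 walk d0:H1→d1:H1→d2:-→d3:-→d4:-→d5:-→d6:-→d7:-→d8:-→d9:-→d10:-→d11:-→d12:-→d13:-→d14:-→d15:-→d16:H0→d17:-→d18:-→d19:-→d20:-→d21:-→d22:-→d23:-→d24:H2 -> H2
  lookup 46.237.165.154: bits 001 walk d0:H1→d1:-→d2:-→d3:- -> H1
  lookup 62.18.64.29: bits 001111100001001001000000 walk d0:H1→d1:-→d2:-→d3:-→d4:-→d5:-→d6:-→d7:-→d8:-→d9:-→d10:-→d11:H3→d12:-→d13:-→d14:-→d15:-→d16:-→d17:-→d18:-→d19:-→d20:-→d21:-→d22:-→d23:-→d24:H3 -> H3
  - 62.0.0.0/11 clear@11
  - 128.0.0.0/1 clear@1

== LOOKUPS ==
["H1","H2","H2","H2","H1","H3"]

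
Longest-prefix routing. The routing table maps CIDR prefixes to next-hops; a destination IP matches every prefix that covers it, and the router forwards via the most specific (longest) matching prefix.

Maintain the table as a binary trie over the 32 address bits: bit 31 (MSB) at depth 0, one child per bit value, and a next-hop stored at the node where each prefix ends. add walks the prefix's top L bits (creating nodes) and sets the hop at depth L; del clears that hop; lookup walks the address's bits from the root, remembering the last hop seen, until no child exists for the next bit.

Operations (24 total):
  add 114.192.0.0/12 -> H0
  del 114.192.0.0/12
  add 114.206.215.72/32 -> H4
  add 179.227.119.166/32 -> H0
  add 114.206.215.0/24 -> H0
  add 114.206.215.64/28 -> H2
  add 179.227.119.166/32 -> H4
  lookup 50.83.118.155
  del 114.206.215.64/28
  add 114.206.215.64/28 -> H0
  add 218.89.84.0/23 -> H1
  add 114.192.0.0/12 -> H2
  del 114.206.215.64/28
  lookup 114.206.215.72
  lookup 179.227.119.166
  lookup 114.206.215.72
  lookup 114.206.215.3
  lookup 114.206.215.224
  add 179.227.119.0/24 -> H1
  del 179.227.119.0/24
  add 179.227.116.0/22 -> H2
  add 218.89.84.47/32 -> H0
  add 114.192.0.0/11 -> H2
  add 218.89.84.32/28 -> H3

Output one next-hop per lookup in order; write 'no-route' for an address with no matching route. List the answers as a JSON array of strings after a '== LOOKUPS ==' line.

Apply in order:
  + 114.192.0.0/12 (H0) depth=12
  del 114.192.0.0/12 (clear depth 12)
  + 114.206.215.72/32 (H4) depth=32
  + 179.227.119.166/32 (H0) depth=32
  + 114.206.215.0/24 (H0) depth=24
  + 114.206.215.64/28 (H2) depth=28
  + 179.227.119.166/32 (H4) depth=32
  lookup 50.83.118.155: bits 0 walk d0:-→d1:- -> no-route
  del 114.206.215.64/28 (clear depth 28)
  + 114.206.215.64/28 (H0) depth=28
  + 218.89.84.0/23 (H1) depth=23
  + 114.192.0.0/12 (H2) depth=12
  del 114.206.215.64/28 (clear depth 28)
  lookup 114.206.215.72: bits 01110010110011101101011101001000 walk d0:-→d1:-→d2:-→d3:-→d4:-→d5:-→d6:-→d7:-→d8:-→d9:-→d10:-→d11:-→d12:H2→d13:-→d14:-→d15:-→d16:-→d17:-→d18:-→d19:-→d20:-→d21:-→d22:-→d23:-→d24:H0→d25:-→d26:-→d27:-→d28:-→d29:-→d30:-→d31:-→d32:H4 -> H4
  lookup 179.227.119.166: bits 10110011111000110111011110100110 walk d0:-→d1:-→d2:-→d3:-→d4:-→d5:-→d6:-→d7:-→d8:-→d9:-→d10:-→d11:-→d12:-→d13:-→d14:-→d15:-→d16:-→d17:-→d18:-→d19:-→d20:-→d21:-→d22:-→d23:-→d24:-→d25:-→d26:-→d27:-→d28:-→d29:-→d30:-→d31:-→d32:H4 -> H4
  lookup 114.206.215.72: bits 01110010110011101101011101001000 walk d0:-→d1:-→d2:-→d3:-→d4:-→d5:-→d6:-→d7:-→d8:-→d9:-→d10:-→d11:-→d12:H2→d13:-→d14:-→d15:-→d16:-→d17:-→d18:-→d19:-→d20:-→d21:-→d22:-→d23:-→d24:H0→d25:-→d26:-→d27:-→d28:-→d29:-→d30:-→d31:-→d32:H4 -> H4
  lookup 114.206.215.3: bits 0111001011001110110101110 walk d0:-→d1:-→d2:-→d3:-→d4:-→d5:-→d6:-→d7:-→d8:-→d9:-→d10:-→d11:-→d12:H2→d13:-→d14:-→d15:-→d16:-→d17:-→d18:-→d19:-→d20:-→d21:-→d22:-→d23:-→d24:H0→d25:- -> H0
  lookup 114.206.215.224: bits 011100101100111011010111 walk d0:-→d1:-→d2:-→d3:-→d4:-→d5:-→d6:-→d7:-→d8:-→d9:-→d10:-→d11:-→d12:H2→d13:-→d14:-→d15:-→d16:-→d17:-→d18:-→d19:-→d20:-→d21:-→d22:-→d23:-→d24:H0 -> H0
  + 179.227.119.0/24 (H1) depth=24
  del 179.227.119.0/24 (clear depth 24)
  + 179.227.116.0/22 (H2) depth=22
  + 218.89.84.47/32 (H0) depth=32
  + 114.192.0.0/11 (H2) depth=11
  + 218.89.84.32/28 (H3) depth=28

== LOOKUPS ==
["no-route","H4","H4","H4","H0","H0"]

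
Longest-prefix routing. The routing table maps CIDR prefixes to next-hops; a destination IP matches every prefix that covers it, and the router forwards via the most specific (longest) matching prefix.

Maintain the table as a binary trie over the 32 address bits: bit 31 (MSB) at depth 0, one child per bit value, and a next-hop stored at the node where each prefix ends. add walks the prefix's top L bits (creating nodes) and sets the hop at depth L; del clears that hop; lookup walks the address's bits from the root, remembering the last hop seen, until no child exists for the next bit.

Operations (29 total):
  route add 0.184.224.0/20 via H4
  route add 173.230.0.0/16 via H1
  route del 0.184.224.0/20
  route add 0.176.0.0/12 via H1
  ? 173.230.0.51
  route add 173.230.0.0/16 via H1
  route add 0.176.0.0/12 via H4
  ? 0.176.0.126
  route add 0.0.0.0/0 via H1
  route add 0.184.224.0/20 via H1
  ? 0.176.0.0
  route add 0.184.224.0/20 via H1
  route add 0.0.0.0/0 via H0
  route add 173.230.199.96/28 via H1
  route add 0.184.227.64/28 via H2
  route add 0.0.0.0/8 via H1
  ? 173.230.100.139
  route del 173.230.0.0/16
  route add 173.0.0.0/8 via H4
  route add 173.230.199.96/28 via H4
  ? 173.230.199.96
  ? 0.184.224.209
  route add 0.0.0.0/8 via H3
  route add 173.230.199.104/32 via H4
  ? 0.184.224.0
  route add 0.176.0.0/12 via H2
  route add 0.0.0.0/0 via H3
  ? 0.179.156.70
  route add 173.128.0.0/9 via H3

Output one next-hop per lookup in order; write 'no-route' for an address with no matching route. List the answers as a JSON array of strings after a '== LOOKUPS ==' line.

Apply in order:
  add 0.184.224.0/20 -> H4 at depth 20
  add 173.230.0.0/16 -> H1 at depth 16
  - 0.184.224.0/20 clear@20
  add 0.176.0.0/12 -> H1 at depth 12
  lookup 173.230.0.51: bits 1010110111100110 walk d0:-→d1:-→d2:-→d3:-→d4:-→d5:-→d6:-→d7:-→d8:-→d9:-→d10:-→d11:-→d12:-→d13:-→d14:-→d15:-→d16:H1 -> H1
  add 173.230.0.0/16 -> H1 at depth 16
  add 0.176.0.0/12 -> H4 at depth 12
  lookup 0.176.0.126: bits 000000001011 walk d0:-→d1:-→d2:-→d3:-→d4:-→d5:-→d6:-→d7:-→d8:-→d9:-→d10:-→d11:-→d12:H4 -> H4
  add 0.0.0.0/0 -> H1 at depth 0
  add 0.184.224.0/20 -> H1 at depth 20
  lookup 0.176.0.0: bits 000000001011 walk d0:H1→d1:-→d2:-→d3:-→d4:-→d5:-→d6:-→d7:-→d8:-→d9:-→d10:-→d11:-→d12:H4 -> H4
  add 0.184.224.0/20 -> H1 at depth 20
  add 0.0.0.0/0 -> H0 at depth 0
  add 173.230.199.96/28 -> H1 at depth 28
  add 0.184.227.64/28 -> H2 at depth 28
  add 0.0.0.0/8 -> H1 at depth 8
  lookup 173.230.100.139: bits 1010110111100110 walk d0:H0→d1:-→d2:-→d3:-→d4:-→d5:-→d6:-→d7:-→d8:-→d9:-→d10:-→d11:-→d12:-→d13:-→d14:-→d15:-→d16:H1 -> H1
  - 173.230.0.0/16 clear@16
  add 173.0.0.0/8 -> H4 at depth 8
  add 173.230.199.96/28 -> H4 at depth 28
  lookup 173.230.199.96: bits 1010110111100110110001110110 walk d0:H0→d1:-→d2:-→d3:-→d4:-→d5:-→d6:-→d7:-→d8:H4→d9:-→d10:-→d11:-→d12:-→d13:-→d14:-→d15:-→d16:-→d17:-→d18:-→d19:-→d20:-→d21:-→d22:-→d23:-→d24:-→d25:-→d26:-→d27:-→d28:H4 -> H4
  lookup 0.184.224.209: bits 0000000010111000111000 walk d0:H0→d1:-→d2:-→d3:-→d4:-→d5:-→d6:-→d7:-→d8:H1→d9:-→d10:-→d11:-→d12:H4→d13:-→d14:-→d15:-→d16:-→d17:-→d18:-→d19:-→d20:H1→d21:-→d22:- -> H1
  add 0.0.0.0/8 -> H3 at depth 8
  add 173.230.199.104/32 -> H4 at depth 32
  lookup 0.184.224.0: bits 0000000010111000111000 walk d0:H0→d1:-→d2:-→d3:-→d4:-→d5:-→d6:-→d7:-→d8:H3→d9:-→d10:-→d11:-→d12:H4→d13:-→d14:-→d15:-→d16:-→d17:-→d18:-→d19:-→d20:H1→d21:-→d22:- -> H1
  add 0.176.0.0/12 -> H2 at depth 12
  add 0.0.0.0/0 -> H3 at depth 0
  lookup 0.179.156.70: bits 000000001011 walk d0:H3→d1:-→d2:-→d3:-→d4:-→d5:-→d6:-→d7:-→d8:H3→d9:-→d10:-→d11:-→d12:H2 -> H2
  add 173.128.0.0/9 -> H3 at depth 9

== LOOKUPS ==
["H1","H4","H4","H1","H4","H1","H1","H2"]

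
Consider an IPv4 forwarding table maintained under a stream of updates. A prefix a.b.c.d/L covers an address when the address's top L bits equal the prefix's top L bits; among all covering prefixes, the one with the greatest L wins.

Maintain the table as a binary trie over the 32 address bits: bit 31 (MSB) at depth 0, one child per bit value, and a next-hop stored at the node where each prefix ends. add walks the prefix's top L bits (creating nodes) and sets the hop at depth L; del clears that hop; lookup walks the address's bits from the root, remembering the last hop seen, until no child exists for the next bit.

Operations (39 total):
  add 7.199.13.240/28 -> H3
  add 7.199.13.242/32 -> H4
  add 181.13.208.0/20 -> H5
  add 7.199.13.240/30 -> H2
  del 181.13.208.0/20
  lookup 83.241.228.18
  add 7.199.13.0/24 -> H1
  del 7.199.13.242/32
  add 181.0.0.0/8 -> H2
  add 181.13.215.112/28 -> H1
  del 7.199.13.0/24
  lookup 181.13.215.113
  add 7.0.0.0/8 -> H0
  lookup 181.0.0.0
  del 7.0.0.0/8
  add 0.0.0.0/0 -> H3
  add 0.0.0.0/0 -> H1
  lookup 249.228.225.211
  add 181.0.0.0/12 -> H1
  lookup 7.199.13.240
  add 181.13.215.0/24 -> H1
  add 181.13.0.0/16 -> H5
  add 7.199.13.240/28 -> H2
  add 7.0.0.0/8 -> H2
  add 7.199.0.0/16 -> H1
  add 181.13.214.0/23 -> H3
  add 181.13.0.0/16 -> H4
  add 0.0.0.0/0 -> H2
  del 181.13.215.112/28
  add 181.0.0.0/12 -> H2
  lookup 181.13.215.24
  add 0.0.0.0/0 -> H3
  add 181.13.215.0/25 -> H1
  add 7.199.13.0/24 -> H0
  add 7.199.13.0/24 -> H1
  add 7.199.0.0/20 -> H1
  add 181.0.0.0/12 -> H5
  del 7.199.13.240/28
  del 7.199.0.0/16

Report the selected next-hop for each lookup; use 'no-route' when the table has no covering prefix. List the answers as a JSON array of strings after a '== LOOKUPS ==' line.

Trace:
  + 7.199.13.240/28 (H3) depth=28
  + 7.199.13.242/32 (H4) depth=32
  + 181.13.208.0/20 (H5) depth=20
  + 7.199.13.240/30 (H2) depth=30
  del 181.13.208.0/20 (clear depth 20)
  lookup 83.241.228.18: bits 0 walk d0:-→d1:- -> no-route
  + 7.199.13.0/24 (H1) depth=24
  del 7.199.13.242/32 (clear depth 32)
  + 181.0.0.0/8 (H2) depth=8
  + 181.13.215.112/28 (H1) depth=28
  del 7.199.13.0/24 (clear depth 24)
  lookup 181.13.215.113: bits 1011010100001101110101110111 walk d0:-→d1:-→d2:-→d3:-→d4:-→d5:-→d6:-→d7:-→d8:H2→d9:-→d10:-→d11:-→d12:-→d13:-→d14:-→d15:-→d16:-→d17:-→d18:-→d19:-→d20:-→d21:-→d22:-→d23:-→d24:-→d25:-→d26:-→d27:-→d28:H1 -> H1
  + 7.0.0.0/8 (H0) depth=8
  lookup 181.0.0.0: bits 101101010000 walk d0:-→d1:-→d2:-→d3:-→d4:-→d5:-→d6:-→d7:-→d8:H2→d9:-→d10:-→d11:-→d12:- -> H2
  del 7.0.0.0/8 (clear depth 8)
  + 0.0.0.0/0 (H3) depth=0
  + 0.0.0.0/0 (H1) depth=0
  lookup 249.228.225.211: bits 1 walk d0:H1→d1:- -> H1
  + 181.0.0.0/12 (H1) depth=12
  lookup 7.199.13.240: bits 000001111100011100001101111100 walk d0:H1→d1:-→d2:-→d3:-→d4:-→d5:-→d6:-→d7:-→d8:-→d9:-→d10:-→d11:-→d12:-→d13:-→d14:-→d15:-→d16:-→d17:-→d18:-→d19:-→d20:-→d21:-→d22:-→d23:-→d24:-→d25:-→d26:-→d27:-→d28:H3→d29:-→d30:H2 -> H2
  + 181.13.215.0/24 (H1) depth=24
  + 181.13.0.0/16 (H5) depth=16
  + 7.199.13.240/28 (H2) depth=28
  + 7.0.0.0/8 (H2) depth=8
  + 7.199.0.0/16 (H1) depth=16
  + 181.13.214.0/23 (H3) depth=23
  + 181.13.0.0/16 (H4) depth=16
  + 0.0.0.0/0 (H2) depth=0
  del 181.13.215.112/28 (clear depth 28)
  + 181.0.0.0/12 (H2) depth=12
  lookup 181.13.215.24: bits 1011010100001101110101110 walk d0:H2→d1:-→d2:-→d3:-→d4:-→d5:-→d6:-→d7:-→d8:H2→d9:-→d10:-→d11:-→d12:H2→d13:-→d14:-→d15:-→d16:H4→d17:-→d18:-→d19:-→d20:-→d21:-→d22:-→d23:H3→d24:H1→d25:- -> H1
  + 0.0.0.0/0 (H3) depth=0
  + 181.13.215.0/25 (H1) depth=25
  + 7.199.13.0/24 (H0) depth=24
  + 7.199.13.0/24 (H1) depth=24
  + 7.199.0.0/20 (H1) depth=20
  + 181.0.0.0/12 (H5) depth=12
  del 7.199.13.240/28 (clear depth 28)
  del 7.199.0.0/16 (clear depth 16)

== LOOKUPS ==
["no-route","H1","H2","H1","H2","H1"]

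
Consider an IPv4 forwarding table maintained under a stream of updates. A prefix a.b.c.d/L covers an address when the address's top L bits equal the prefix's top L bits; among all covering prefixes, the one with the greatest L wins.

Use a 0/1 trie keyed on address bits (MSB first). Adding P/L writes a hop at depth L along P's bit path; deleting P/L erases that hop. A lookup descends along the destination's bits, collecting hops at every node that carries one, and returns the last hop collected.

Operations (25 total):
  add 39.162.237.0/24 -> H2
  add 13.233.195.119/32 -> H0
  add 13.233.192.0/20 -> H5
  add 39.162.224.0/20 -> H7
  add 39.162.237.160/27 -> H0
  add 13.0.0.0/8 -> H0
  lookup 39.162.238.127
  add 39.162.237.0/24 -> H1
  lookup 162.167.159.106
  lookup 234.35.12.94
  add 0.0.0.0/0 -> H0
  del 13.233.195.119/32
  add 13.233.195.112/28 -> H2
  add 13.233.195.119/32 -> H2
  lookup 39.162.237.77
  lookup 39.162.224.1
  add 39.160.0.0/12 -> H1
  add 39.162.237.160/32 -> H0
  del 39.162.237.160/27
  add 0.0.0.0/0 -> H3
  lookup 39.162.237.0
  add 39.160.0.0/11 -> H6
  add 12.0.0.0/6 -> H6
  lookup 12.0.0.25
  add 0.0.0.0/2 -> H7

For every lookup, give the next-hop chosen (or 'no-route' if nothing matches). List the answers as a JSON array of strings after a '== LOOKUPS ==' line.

Process each operation:
  + 39.162.237.0/24 (H2) depth=24
  + 13.233.195.119/32 (H0) depth=32
  + 13.233.192.0/20 (H5) depth=20
  + 39.162.224.0/20 (H7) depth=20
  + 39.162.237.160/27 (H0) depth=27
  + 13.0.0.0/8 (H0) depth=8
  lookup 39.162.238.127: bits 0010011110100010111011 walk d0:-→d1:-→d2:-→d3:-→d4:-→d5:-→d6:-→d7:-→d8:-→d9:-→d10:-→d11:-→d12:-→d13:-→d14:-→d15:-→d16:-→d17:-→d18:-→d19:-→d20:H7→d21:-→d22:- -> H7
  + 39.162.237.0/24 (H1) depth=24
  lookup 162.167.159.106: bits ε walk d0:- -> no-route
  lookup 234.35.12.94: bits ε walk d0:- -> no-route
  + 0.0.0.0/0 (H0) depth=0
  - 13.233.195.119/32 clear@32
  + 13.233.195.112/28 (H2) depth=28
  + 13.233.195.119/32 (H2) depth=32
  lookup 39.162.237.77: bits 001001111010001011101101 walk d0:H0→d1:-→d2:-→d3:-→d4:-→d5:-→d6:-→d7:-→d8:-→d9:-→d10:-→d11:-→d12:-→d13:-→d14:-→d15:-→d16:-→d17:-→d18:-→d19:-→d20:H7→d21:-→d22:-→d23:-→d24:H1 -> H1
  lookup 39.162.224.1: bits 00100111101000101110 walk d0:H0→d1:-→d2:-→d3:-→d4:-→d5:-→d6:-→d7:-→d8:-→d9:-→d10:-→d11:-→d12:-→d13:-→d14:-→d15:-→d16:-→d17:-→d18:-→d19:-→d20:H7 -> H7
  + 39.160.0.0/12 (H1) depth=12
  + 39.162.237.160/32 (H0) depth=32
  - 39.162.237.160/27 clear@27
  + 0.0.0.0/0 (H3) depth=0
  lookup 39.162.237.0: bits 001001111010001011101101 walk d0:H3→d1:-→d2:-→d3:-→d4:-→d5:-→d6:-→d7:-→d8:-→d9:-→d10:-→d11:-→d12:H1→d13:-→d14:-→d15:-→d16:-→d17:-→d18:-→d19:-→d20:H7→d21:-→d22:-→d23:-→d24:H1 -> H1
  + 39.160.0.0/11 (H6) depth=11
  + 12.0.0.0/6 (H6) depth=6
  lookup 12.0.0.25: bits 0000110 walk d0:H3→d1:-→d2:-→d3:-→d4:-→d5:-→d6:H6→d7:- -> H6
  + 0.0.0.0/2 (H7) depth=2

== LOOKUPS ==
["H7","no-route","no-route","H1","H7","H1","H6"]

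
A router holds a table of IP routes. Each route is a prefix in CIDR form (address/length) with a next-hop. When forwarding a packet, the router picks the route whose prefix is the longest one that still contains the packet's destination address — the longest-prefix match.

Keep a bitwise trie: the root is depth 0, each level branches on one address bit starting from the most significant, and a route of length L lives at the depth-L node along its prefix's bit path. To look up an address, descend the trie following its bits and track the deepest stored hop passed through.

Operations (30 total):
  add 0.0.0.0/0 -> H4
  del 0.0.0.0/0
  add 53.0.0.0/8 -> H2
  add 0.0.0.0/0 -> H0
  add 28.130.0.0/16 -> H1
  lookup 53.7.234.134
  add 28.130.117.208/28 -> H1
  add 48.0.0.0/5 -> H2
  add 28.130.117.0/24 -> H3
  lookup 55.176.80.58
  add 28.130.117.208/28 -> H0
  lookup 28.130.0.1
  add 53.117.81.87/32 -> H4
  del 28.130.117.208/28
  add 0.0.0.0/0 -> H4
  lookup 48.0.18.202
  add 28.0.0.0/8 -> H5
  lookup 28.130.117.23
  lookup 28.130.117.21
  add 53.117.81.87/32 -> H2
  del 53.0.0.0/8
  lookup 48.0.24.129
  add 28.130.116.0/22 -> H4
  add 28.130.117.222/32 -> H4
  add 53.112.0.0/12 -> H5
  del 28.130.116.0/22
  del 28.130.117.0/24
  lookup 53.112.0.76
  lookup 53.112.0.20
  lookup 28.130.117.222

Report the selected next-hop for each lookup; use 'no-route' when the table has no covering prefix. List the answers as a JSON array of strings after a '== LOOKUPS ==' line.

Apply in order:
  + 0.0.0.0/0 (H4) depth=0
  del 0.0.0.0/0 (clear depth 0)
  + 53.0.0.0/8 (H2) depth=8
  + 0.0.0.0/0 (H0) depth=0
  + 28.130.0.0/16 (H1) depth=16
  ? 53.7.234.134  path d0:H0→d1:-→d2:-→d3:-→d4:-→d5:-→d6:-→d7:-→d8:H2  best=H2
  + 28.130.117.208/28 (H1) depth=28
  + 48.0.0.0/5 (H2) depth=5
  + 28.130.117.0/24 (H3) depth=24
  ? 55.176.80.58  path d0:H0→d1:-→d2:-→d3:-→d4:-→d5:H2→d6:-  best=H2
  + 28.130.117.208/28 (H0) depth=28
  ? 28.130.0.1  path d0:H0→d1:-→d2:-→d3:-→d4:-→d5:-→d6:-→d7:-→d8:-→d9:-→d10:-→d11:-→d12:-→d13:-→d14:-→d15:-→d16:H1→d17:-  best=H1
  + 53.117.81.87/32 (H4) depth=32
  del 28.130.117.208/28 (clear depth 28)
  + 0.0.0.0/0 (H4) depth=0
  ? 48.0.18.202  path d0:H4→d1:-→d2:-→d3:-→d4:-→d5:H2  best=H2
  + 28.0.0.0/8 (H5) depth=8
  ? 28.130.117.23  path d0:H4→d1:-→d2:-→d3:-→d4:-→d5:-→d6:-→d7:-→d8:H5→d9:-→d10:-→d11:-→d12:-→d13:-→d14:-→d15:-→d16:H1→d17:-→d18:-→d19:-→d20:-→d21:-→d22:-→d23:-→d24:H3  best=H3
  ? 28.130.117.21  path d0:H4→d1:-→d2:-→d3:-→d4:-→d5:-→d6:-→d7:-→d8:H5→d9:-→d10:-→d11:-→d12:-→d13:-→d14:-→d15:-→d16:H1→d17:-→d18:-→d19:-→d20:-→d21:-→d22:-→d23:-→d24:H3  best=H3
  + 53.117.81.87/32 (H2) depth=32
  del 53.0.0.0/8 (clear depth 8)
  ? 48.0.24.129  path d0:H4→d1:-→d2:-→d3:-→d4:-→d5:H2  best=H2
  + 28.130.116.0/22 (H4) depth=22
  + 28.130.117.222/32 (H4) depth=32
  + 53.112.0.0/12 (H5) depth=12
  del 28.130.116.0/22 (clear depth 22)
  del 28.130.117.0/24 (clear depth 24)
  ? 53.112.0.76  path d0:H4→d1:-→d2:-→d3:-→d4:-→d5:H2→d6:-→d7:-→d8:-→d9:-→d10:-→d11:-→d12:H5→d13:-  best=H5
  ? 53.112.0.20  path d0:H4→d1:-→d2:-→d3:-→d4:-→d5:H2→d6:-→d7:-→d8:-→d9:-→d10:-→d11:-→d12:H5→d13:-  best=H5
  ? 28.130.117.222  path d0:H4→d1:-→d2:-→d3:-→d4:-→d5:-→d6:-→d7:-→d8:H5→d9:-→d10:-→d11:-→d12:-→d13:-→d14:-→d15:-→d16:H1→d17:-→d18:-→d19:-→d20:-→d21:-→d22:-→d23:-→d24:-→d25:-→d26:-→d27:-→d28:-→d29:-→d30:-→d31:-→d32:H4  best=H4

== LOOKUPS ==
["H2","H2","H1","H2","H3","H3","H2","H5","H5","H4"]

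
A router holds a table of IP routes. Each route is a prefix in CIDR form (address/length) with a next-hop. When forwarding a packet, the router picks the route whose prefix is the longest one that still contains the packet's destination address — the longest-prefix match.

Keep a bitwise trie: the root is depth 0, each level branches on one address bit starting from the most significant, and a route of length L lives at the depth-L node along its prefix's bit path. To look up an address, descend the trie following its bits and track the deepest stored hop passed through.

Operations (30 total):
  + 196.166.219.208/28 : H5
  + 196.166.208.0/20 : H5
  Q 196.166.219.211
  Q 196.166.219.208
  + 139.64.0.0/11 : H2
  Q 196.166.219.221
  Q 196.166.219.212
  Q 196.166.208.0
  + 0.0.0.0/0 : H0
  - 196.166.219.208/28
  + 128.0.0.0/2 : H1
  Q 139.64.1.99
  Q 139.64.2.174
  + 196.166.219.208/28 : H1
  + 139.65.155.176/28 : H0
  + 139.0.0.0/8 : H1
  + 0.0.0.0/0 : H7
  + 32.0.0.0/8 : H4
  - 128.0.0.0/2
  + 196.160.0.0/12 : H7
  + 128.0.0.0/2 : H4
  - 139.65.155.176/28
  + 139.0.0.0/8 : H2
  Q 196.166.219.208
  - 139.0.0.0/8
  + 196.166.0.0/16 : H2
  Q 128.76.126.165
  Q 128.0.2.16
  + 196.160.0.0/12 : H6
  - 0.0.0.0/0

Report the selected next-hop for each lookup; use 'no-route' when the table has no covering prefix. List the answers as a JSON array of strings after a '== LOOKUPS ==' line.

Apply in order:
  add 196.166.219.208/28 -> H5 at depth 28
  add 196.166.208.0/20 -> H5 at depth 20
  lookup 196.166.219.211: bits 1100010010100110110110111101 walk d0:-→d1:-→d2:-→d3:-→d4:-→d5:-→d6:-→d7:-→d8:-→d9:-→d10:-→d11:-→d12:-→d13:-→d14:-→d15:-→d16:-→d17:-→d18:-→d19:-→d20:H5→d21:-→d22:-→d23:-→d24:-→d25:-→d26:-→d27:-→d28:H5 -> H5
  lookup 196.166.219.208: bits 1100010010100110110110111101 walk d0:-→d1:-→d2:-→d3:-→d4:-→d5:-→d6:-→d7:-→d8:-→d9:-→d10:-→d11:-→d12:-→d13:-→d14:-→d15:-→d16:-→d17:-→d18:-→d19:-→d20:H5→d21:-→d22:-→d23:-→d24:-→d25:-→d26:-→d27:-→d28:H5 -> H5
  add 139.64.0.0/11 -> H2 at depth 11
  lookup 196.166.219.221: bits 1100010010100110110110111101 walk d0:-→d1:-→d2:-→d3:-→d4:-→d5:-→d6:-→d7:-→d8:-→d9:-→d10:-→d11:-→d12:-→d13:-→d14:-→d15:-→d16:-→d17:-→d18:-→d19:-→d20:H5→d21:-→d22:-→d23:-→d24:-→d25:-→d26:-→d27:-→d28:H5 -> H5
  lookup 196.166.219.212: bits 1100010010100110110110111101 walk d0:-→d1:-→d2:-→d3:-→d4:-→d5:-→d6:-→d7:-→d8:-→d9:-→d10:-→d11:-→d12:-→d13:-→d14:-→d15:-→d16:-→d17:-→d18:-→d19:-→d20:H5→d21:-→d22:-→d23:-→d24:-→d25:-→d26:-→d27:-→d28:H5 -> H5
  lookup 196.166.208.0: bits 11000100101001101101 walk d0:-→d1:-→d2:-→d3:-→d4:-→d5:-→d6:-→d7:-→d8:-→d9:-→d10:-→d11:-→d12:-→d13:-→d14:-→d15:-→d16:-→d17:-→d18:-→d19:-→d20:H5 -> H5
  add 0.0.0.0/0 -> H0 at depth 0
  del 196.166.219.208/28 (clear depth 28)
  add 128.0.0.0/2 -> H1 at depth 2
  lookup 139.64.1.99: bits 10001011010 walk d0:H0→d1:-→d2:H1→d3:-→d4:-→d5:-→d6:-→d7:-→d8:-→d9:-→d10:-→d11:H2 -> H2
  lookup 139.64.2.174: bits 10001011010 walk d0:H0→d1:-→d2:H1→d3:-→d4:-→d5:-→d6:-→d7:-→d8:-→d9:-→d10:-→d11:H2 -> H2
  add 196.166.219.208/28 -> H1 at depth 28
  add 139.65.155.176/28 -> H0 at depth 28
  add 139.0.0.0/8 -> H1 at depth 8
  add 0.0.0.0/0 -> H7 at depth 0
  add 32.0.0.0/8 -> H4 at depth 8
  del 128.0.0.0/2 (clear depth 2)
  add 196.160.0.0/12 -> H7 at depth 12
  add 128.0.0.0/2 -> H4 at depth 2
  del 139.65.155.176/28 (clear depth 28)
  add 139.0.0.0/8 -> H2 at depth 8
  lookup 196.166.219.208: bits 1100010010100110110110111101 walk d0:H7→d1:-→d2:-→d3:-→d4:-→d5:-→d6:-→d7:-→d8:-→d9:-→d10:-→d11:-→d12:H7→d13:-→d14:-→d15:-→d16:-→d17:-→d18:-→d19:-→d20:H5→d21:-→d22:-→d23:-→d24:-→d25:-→d26:-→d27:-→d28:H1 -> H1
  del 139.0.0.0/8 (clear depth 8)
  add 196.166.0.0/16 -> H2 at depth 16
  lookup 128.76.126.165: bits 1000 walk d0:H7→d1:-→d2:H4→d3:-→d4:- -> H4
  lookup 128.0.2.16: bits 1000 walk d0:H7→d1:-→d2:H4→d3:-→d4:- -> H4
  add 196.160.0.0/12 -> H6 at depth 12
  del 0.0.0.0/0 (clear depth 0)

== LOOKUPS ==
["H5","H5","H5","H5","H5","H2","H2","H1","H4","H4"]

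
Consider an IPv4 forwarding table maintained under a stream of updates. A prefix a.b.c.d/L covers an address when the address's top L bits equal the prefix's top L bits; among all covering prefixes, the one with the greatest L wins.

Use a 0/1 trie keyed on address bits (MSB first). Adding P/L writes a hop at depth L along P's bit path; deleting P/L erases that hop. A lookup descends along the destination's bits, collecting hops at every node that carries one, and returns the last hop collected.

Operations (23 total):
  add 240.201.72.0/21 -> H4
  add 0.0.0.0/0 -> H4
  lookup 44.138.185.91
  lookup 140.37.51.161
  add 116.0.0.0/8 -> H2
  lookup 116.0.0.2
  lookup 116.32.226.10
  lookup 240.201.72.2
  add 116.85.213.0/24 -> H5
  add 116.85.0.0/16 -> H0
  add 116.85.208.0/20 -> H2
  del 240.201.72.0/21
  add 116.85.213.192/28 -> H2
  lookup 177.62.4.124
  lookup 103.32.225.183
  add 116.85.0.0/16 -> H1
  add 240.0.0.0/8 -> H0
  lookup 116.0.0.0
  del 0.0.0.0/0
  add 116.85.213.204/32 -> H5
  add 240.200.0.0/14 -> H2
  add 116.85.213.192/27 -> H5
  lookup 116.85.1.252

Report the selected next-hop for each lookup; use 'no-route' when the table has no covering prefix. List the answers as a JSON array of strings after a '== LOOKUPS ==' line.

Apply in order:
  add 240.201.72.0/21 -> H4 at depth 21
  add 0.0.0.0/0 -> H4 at depth 0
  ? 44.138.185.91  path d0:H4  best=H4
  ? 140.37.51.161  path d0:H4→d1:-  best=H4
  add 116.0.0.0/8 -> H2 at depth 8
  ? 116.0.0.2  path d0:H4→d1:-→d2:-→d3:-→d4:-→d5:-→d6:-→d7:-→d8:H2  best=H2
  ? 116.32.226.10  path d0:H4→d1:-→d2:-→d3:-→d4:-→d5:-→d6:-→d7:-→d8:H2  best=H2
  ? 240.201.72.2  path d0:H4→d1:-→d2:-→d3:-→d4:-→d5:-→d6:-→d7:-→d8:-→d9:-→d10:-→d11:-→d12:-→d13:-→d14:-→d15:-→d16:-→d17:-→d18:-→d19:-→d20:-→d21:H4  best=H4
  add 116.85.213.0/24 -> H5 at depth 24
  add 116.85.0.0/16 -> H0 at depth 16
  add 116.85.208.0/20 -> H2 at depth 20
  - 240.201.72.0/21 clear@21
  add 116.85.213.192/28 -> H2 at depth 28
  ? 177.62.4.124  path d0:H4→d1:-  best=H4
  ? 103.32.225.183  path d0:H4→d1:-→d2:-→d3:-  best=H4
  add 116.85.0.0/16 -> H1 at depth 16
  add 240.0.0.0/8 -> H0 at depth 8
  ? 116.0.0.0  path d0:H4→d1:-→d2:-→d3:-→d4:-→d5:-→d6:-→d7:-→d8:H2→d9:-  best=H2
  - 0.0.0.0/0 clear@0
  add 116.85.213.204/32 -> H5 at depth 32
  add 240.200.0.0/14 -> H2 at depth 14
  add 116.85.213.192/27 -> H5 at depth 27
  ? 116.85.1.252  path d0:-→d1:-→d2:-→d3:-→d4:-→d5:-→d6:-→d7:-→d8:H2→d9:-→d10:-→d11:-→d12:-→d13:-→d14:-→d15:-→d16:H1  best=H1

== LOOKUPS ==
["H4","H4","H2","H2","H4","H4","H4","H2","H1"]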